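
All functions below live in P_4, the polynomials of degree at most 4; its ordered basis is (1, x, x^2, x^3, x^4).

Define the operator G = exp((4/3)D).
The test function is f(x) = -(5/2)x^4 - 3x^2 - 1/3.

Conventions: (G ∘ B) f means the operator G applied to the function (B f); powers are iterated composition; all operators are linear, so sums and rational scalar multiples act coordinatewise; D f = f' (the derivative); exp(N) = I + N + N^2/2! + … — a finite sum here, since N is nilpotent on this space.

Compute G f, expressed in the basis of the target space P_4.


the result is g(x) = -(5/2)x^4 - (40/3)x^3 - (89/3)x^2 - (856/27)x - 1099/81

order-1 term: -(40/3)x^3 - 8x
order-2 term: -(80/3)x^2 - 16/3
order-3 term: -(640/27)x
order-4 term: -640/81
the series for exp((4/3)D) f terminates at order 4
exp((4/3)D) f = -(5/2)x^4 - (40/3)x^3 - (89/3)x^2 - (856/27)x - 1099/81


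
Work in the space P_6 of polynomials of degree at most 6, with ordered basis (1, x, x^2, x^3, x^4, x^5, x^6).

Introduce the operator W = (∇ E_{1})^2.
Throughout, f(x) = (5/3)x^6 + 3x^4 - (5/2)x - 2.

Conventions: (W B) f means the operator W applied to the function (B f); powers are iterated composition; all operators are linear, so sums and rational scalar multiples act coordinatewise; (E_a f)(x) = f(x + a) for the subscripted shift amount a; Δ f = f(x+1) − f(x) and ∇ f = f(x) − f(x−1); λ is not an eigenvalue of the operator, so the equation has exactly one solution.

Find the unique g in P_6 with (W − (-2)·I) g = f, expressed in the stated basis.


the image equals g(x) = (5/6)x^6 - 11x^4 - 50x^3 - (43/2)x^2 + (823/4)x + 665/3

write g with unknown coordinates in the stated basis and equate coefficients in (W − (-2)·I) g = f
solving from the highest basis element down gives g = (5/6)x^6 - 11x^4 - 50x^3 - (43/2)x^2 + (823/4)x + 665/3
check: W g = 25x^4 + 100x^3 + 43x^2 - 414x - 1336/3
so W g − (-2)·g = (5/3)x^6 + 3x^4 - (5/2)x - 2 = f ✓


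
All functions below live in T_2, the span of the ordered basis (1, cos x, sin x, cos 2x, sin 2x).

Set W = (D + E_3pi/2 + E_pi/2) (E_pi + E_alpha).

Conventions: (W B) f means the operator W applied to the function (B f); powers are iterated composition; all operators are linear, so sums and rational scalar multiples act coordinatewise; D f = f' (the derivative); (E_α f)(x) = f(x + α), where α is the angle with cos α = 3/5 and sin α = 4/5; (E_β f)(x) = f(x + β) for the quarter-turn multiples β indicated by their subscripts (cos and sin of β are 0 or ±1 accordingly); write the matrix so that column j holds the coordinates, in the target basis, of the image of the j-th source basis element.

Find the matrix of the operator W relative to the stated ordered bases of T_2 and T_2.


the matrix is [[4, 0, 0, 0, 0]; [0, -4/5, -2/5, 0, 0]; [0, 2/5, -4/5, 0, 0]; [0, 0, 0, -84/25, -12/25]; [0, 0, 0, 12/25, -84/25]] (rows listed top to bottom)

image of 1: 4
image of cos x: -(4/5)cos x + (2/5)sin x
image of sin x: -(2/5)cos x - (4/5)sin x
image of cos 2x: -(84/25)cos 2x + (12/25)sin 2x
image of sin 2x: -(12/25)cos 2x - (84/25)sin 2x
each image's coordinates form column j of the matrix


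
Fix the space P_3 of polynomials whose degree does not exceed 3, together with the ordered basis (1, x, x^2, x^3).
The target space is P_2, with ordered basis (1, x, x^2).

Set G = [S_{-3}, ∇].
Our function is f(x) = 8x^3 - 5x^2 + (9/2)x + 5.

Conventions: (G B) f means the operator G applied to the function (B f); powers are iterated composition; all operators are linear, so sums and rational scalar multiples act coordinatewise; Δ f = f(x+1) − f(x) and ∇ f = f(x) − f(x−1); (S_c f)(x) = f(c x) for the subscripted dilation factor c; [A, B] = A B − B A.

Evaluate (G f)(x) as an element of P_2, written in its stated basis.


∇ f = 24x^2 - 34x + 35/2
S_{-3} ∇ f = 216x^2 + 102x + 35/2
S_{-3} f = -216x^3 - 45x^2 - (27/2)x + 5
∇ S_{-3} f = -648x^2 + 558x - 369/2
[S_{-3}, ∇] f = 864x^2 - 456x + 202

the image equals g(x) = 864x^2 - 456x + 202


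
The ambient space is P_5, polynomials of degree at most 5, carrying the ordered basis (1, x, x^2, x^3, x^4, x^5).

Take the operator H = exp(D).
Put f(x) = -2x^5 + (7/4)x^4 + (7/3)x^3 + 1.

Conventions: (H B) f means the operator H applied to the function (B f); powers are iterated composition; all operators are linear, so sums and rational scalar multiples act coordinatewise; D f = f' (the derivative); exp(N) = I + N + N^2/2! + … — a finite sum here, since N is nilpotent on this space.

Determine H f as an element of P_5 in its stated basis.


the result is g(x) = -2x^5 - (33/4)x^4 - (32/3)x^3 - (5/2)x^2 + 4x + 37/12

order-1 term: -10x^4 + 7x^3 + 7x^2
order-2 term: -20x^3 + (21/2)x^2 + 7x
order-3 term: -20x^2 + 7x + 7/3
order-4 term: -10x + 7/4
order-5 term: -2
the series for exp(D) f terminates at order 5
exp(D) f = -2x^5 - (33/4)x^4 - (32/3)x^3 - (5/2)x^2 + 4x + 37/12


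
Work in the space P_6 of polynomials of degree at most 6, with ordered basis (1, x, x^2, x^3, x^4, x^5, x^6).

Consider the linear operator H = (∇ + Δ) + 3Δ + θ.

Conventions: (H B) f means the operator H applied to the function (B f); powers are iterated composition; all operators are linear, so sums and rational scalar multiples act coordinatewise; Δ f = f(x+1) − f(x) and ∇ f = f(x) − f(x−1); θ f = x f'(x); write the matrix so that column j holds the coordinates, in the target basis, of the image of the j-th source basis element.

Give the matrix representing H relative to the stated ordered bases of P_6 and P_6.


the matrix is [[0, 5, 3, 5, 3, 5, 3]; [0, 1, 10, 9, 20, 15, 30]; [0, 0, 2, 15, 18, 50, 45]; [0, 0, 0, 3, 20, 30, 100]; [0, 0, 0, 0, 4, 25, 45]; [0, 0, 0, 0, 0, 5, 30]; [0, 0, 0, 0, 0, 0, 6]] (rows listed top to bottom)

image of 1: 0
image of x: x + 5
image of x^2: 2x^2 + 10x + 3
image of x^3: 3x^3 + 15x^2 + 9x + 5
image of x^4: 4x^4 + 20x^3 + 18x^2 + 20x + 3
image of x^5: 5x^5 + 25x^4 + 30x^3 + 50x^2 + 15x + 5
image of x^6: 6x^6 + 30x^5 + 45x^4 + 100x^3 + 45x^2 + 30x + 3
each image's coordinates form column j of the matrix


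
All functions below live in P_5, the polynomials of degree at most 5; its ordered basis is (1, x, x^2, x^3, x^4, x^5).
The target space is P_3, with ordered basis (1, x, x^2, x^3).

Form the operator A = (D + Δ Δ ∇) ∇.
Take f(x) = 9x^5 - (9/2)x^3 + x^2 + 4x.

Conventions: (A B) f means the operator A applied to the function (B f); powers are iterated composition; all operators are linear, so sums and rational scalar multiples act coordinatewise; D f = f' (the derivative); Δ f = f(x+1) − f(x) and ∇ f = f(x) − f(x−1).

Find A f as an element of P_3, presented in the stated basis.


the result is g(x) = 180x^3 - 270x^2 + 1233x - 59/2

∇ f = 45x^4 - 90x^3 + (153/2)x^2 - (59/2)x + 15/2
D ∇ f = 180x^3 - 270x^2 + 153x - 59/2
∇ ∇ f = 180x^3 - 540x^2 + 603x - 241
Δ ∇ ∇ f = 540x^2 - 540x + 243
Δ Δ ∇ ∇ f = 1080x
(D + Δ Δ ∇) ∇ f = 180x^3 - 270x^2 + 1233x - 59/2


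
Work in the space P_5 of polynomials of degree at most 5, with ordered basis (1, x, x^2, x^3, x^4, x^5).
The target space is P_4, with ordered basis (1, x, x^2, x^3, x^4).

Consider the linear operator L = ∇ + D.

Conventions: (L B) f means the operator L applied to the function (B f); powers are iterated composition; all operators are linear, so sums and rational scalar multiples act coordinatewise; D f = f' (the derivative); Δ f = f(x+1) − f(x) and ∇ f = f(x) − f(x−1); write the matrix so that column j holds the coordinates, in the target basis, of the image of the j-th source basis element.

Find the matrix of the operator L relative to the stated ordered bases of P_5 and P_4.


image of 1: 0
image of x: 2
image of x^2: 4x - 1
image of x^3: 6x^2 - 3x + 1
image of x^4: 8x^3 - 6x^2 + 4x - 1
image of x^5: 10x^4 - 10x^3 + 10x^2 - 5x + 1
each image's coordinates form column j of the matrix

the matrix is [[0, 2, -1, 1, -1, 1]; [0, 0, 4, -3, 4, -5]; [0, 0, 0, 6, -6, 10]; [0, 0, 0, 0, 8, -10]; [0, 0, 0, 0, 0, 10]] (rows listed top to bottom)


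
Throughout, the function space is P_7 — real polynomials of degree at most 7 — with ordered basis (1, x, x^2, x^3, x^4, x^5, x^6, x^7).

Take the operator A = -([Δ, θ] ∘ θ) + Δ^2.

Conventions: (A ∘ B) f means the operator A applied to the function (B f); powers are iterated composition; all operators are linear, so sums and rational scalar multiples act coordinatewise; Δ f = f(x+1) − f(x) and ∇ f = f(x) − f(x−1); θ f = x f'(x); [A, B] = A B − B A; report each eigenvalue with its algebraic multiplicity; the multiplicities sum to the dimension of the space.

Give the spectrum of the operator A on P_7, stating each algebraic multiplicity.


image of 1: 0
image of x: -1
image of x^2: -4x - 2
image of x^3: -9x^2 - 12x - 3
image of x^4: -16x^3 - 36x^2 - 24x - 2
image of x^5: -25x^4 - 80x^3 - 90x^2 - 30x + 5
image of x^6: -36x^5 - 150x^4 - 240x^3 - 150x^2 + 26
image of x^7: -49x^6 - 252x^5 - 525x^4 - 490x^3 - 105x^2 + 140x + 77
the matrix is upper triangular; its diagonal is (0, 0, 0, 0, 0, 0, 0, 0)
for a triangular matrix the eigenvalues are the diagonal entries, with algebraic multiplicity their repetition count

λ = 0 (multiplicity 8)


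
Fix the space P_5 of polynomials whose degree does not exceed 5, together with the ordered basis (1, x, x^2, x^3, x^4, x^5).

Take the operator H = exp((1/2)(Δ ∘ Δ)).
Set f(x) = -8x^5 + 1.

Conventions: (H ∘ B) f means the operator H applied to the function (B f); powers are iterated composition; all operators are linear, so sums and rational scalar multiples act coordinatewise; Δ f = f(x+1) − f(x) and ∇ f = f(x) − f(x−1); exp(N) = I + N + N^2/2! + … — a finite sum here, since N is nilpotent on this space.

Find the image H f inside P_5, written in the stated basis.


g(x) = -8x^5 - 80x^3 - 240x^2 - 400x - 359

order-1 term: -80x^3 - 240x^2 - 280x - 120
order-2 term: -120x - 240
the series for exp((1/2)(Δ ∘ Δ)) f terminates at order 2
exp((1/2)(Δ ∘ Δ)) f = -8x^5 - 80x^3 - 240x^2 - 400x - 359


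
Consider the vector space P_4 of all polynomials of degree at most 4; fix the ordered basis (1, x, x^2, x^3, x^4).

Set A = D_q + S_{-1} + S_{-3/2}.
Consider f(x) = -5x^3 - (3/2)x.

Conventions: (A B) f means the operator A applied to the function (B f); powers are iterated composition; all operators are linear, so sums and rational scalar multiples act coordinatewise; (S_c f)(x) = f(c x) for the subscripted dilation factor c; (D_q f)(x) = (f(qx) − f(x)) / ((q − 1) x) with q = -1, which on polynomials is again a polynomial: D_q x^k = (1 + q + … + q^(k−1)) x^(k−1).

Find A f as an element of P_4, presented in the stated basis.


the image equals g(x) = (175/8)x^3 - 5x^2 + (15/4)x - 3/2

D_q f = -5x^2 - 3/2
S_{-1} f = 5x^3 + (3/2)x
S_{-3/2} f = (135/8)x^3 + (9/4)x
(D_q + S_{-1} + S_{-3/2}) f = (175/8)x^3 - 5x^2 + (15/4)x - 3/2


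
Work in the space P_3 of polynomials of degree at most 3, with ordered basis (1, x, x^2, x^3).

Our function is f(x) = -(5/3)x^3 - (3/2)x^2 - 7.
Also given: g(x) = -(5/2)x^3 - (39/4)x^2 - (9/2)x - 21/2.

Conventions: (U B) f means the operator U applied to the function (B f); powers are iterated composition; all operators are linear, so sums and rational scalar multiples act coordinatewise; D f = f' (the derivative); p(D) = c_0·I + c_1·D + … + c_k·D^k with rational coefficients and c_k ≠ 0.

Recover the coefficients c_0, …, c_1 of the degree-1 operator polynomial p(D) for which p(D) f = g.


c_0 = 3/2, c_1 = 3/2

D^0 f = -(5/3)x^3 - (3/2)x^2 - 7
D^1 f = -5x^2 - 3x
matching coefficients of g against c_0 f + c_1 Df + … from the top degree down determines the c_i
solution: c_0 = 3/2, c_1 = 3/2


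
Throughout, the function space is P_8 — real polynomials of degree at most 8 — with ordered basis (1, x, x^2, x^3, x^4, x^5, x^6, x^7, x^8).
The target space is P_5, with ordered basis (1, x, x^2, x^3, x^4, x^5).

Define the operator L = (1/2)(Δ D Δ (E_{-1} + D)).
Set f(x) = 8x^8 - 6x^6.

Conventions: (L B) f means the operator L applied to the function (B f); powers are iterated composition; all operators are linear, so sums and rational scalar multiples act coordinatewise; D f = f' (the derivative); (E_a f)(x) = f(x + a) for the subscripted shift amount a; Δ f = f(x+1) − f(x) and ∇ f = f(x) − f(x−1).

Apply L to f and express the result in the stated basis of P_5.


E_{-1} f = 8x^8 - 64x^7 + 218x^6 - 412x^5 + 470x^4 - 328x^3 + 134x^2 - 28x + 2
D f = 64x^7 - 36x^5
(E_{-1} + D) f = 8x^8 + 218x^6 - 448x^5 + 470x^4 - 328x^3 + 134x^2 - 28x + 2
Δ (E_{-1} + D) f = 64x^7 + 224x^6 + 1756x^5 + 1590x^4 + 2208x^3 + 850x^2 + 296x + 26
D Δ (E_{-1} + D) f = 448x^6 + 1344x^5 + 8780x^4 + 6360x^3 + 6624x^2 + 1700x + 296
Δ D Δ (E_{-1} + D) f = 2688x^5 + 13440x^4 + 57520x^3 + 91920x^2 + 76856x + 25256
((1/2)(Δ D Δ (E_{-1} + D))) f = 1344x^5 + 6720x^4 + 28760x^3 + 45960x^2 + 38428x + 12628

the result is g(x) = 1344x^5 + 6720x^4 + 28760x^3 + 45960x^2 + 38428x + 12628


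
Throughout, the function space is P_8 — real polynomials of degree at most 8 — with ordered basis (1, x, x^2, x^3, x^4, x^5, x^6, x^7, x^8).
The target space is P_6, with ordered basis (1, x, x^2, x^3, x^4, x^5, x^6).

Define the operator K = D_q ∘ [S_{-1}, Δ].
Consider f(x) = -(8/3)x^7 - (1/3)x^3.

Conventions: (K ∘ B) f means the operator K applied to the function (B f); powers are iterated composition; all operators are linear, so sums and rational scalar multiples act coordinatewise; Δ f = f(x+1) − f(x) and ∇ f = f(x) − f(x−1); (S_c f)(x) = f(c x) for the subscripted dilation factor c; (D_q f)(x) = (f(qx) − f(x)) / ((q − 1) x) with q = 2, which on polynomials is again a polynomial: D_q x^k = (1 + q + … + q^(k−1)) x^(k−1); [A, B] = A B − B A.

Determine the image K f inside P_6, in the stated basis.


Δ f = -(56/3)x^6 - 56x^5 - (280/3)x^4 - (280/3)x^3 - 57x^2 - (59/3)x - 3
S_{-1} Δ f = -(56/3)x^6 + 56x^5 - (280/3)x^4 + (280/3)x^3 - 57x^2 + (59/3)x - 3
S_{-1} f = (8/3)x^7 + (1/3)x^3
Δ S_{-1} f = (56/3)x^6 + 56x^5 + (280/3)x^4 + (280/3)x^3 + 57x^2 + (59/3)x + 3
[S_{-1}, Δ] f = -(112/3)x^6 - (560/3)x^4 - 114x^2 - 6
D_q [S_{-1}, Δ] f = -2352x^5 - 2800x^3 - 342x

the result is g(x) = -2352x^5 - 2800x^3 - 342x


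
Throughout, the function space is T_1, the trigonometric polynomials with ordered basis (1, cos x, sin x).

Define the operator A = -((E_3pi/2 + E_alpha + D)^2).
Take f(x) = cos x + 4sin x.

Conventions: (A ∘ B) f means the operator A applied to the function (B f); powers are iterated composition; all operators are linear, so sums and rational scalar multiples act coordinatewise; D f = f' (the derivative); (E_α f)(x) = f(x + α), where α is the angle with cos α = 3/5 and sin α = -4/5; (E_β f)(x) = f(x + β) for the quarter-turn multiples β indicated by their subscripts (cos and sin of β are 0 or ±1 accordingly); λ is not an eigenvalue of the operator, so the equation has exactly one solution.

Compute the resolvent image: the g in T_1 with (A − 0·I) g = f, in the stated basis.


write g with unknown coordinates in the stated basis and equate coefficients in (A − 0·I) g = f
solving from the highest basis element down gives g = -(89/25)cos x + (52/25)sin x
check: A g = cos x + 4sin x
so A g − 0·g = cos x + 4sin x = f ✓

g(x) = -(89/25)cos x + (52/25)sin x


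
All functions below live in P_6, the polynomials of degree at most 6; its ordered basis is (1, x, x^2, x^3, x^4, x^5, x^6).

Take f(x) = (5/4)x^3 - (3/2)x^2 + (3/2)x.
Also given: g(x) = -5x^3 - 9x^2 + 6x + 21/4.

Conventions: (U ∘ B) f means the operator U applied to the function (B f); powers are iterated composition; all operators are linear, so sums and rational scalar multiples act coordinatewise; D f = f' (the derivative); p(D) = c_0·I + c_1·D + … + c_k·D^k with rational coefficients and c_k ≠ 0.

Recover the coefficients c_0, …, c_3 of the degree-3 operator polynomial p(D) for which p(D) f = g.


p(D) = -4·I − 4·D + (3/2)·D^3, i.e. c_0 = -4, c_1 = -4, c_2 = 0, c_3 = 3/2

D^0 f = (5/4)x^3 - (3/2)x^2 + (3/2)x
D^1 f = (15/4)x^2 - 3x + 3/2
D^2 f = (15/2)x - 3
D^3 f = 15/2
matching coefficients of g against c_0 f + c_1 Df + … from the top degree down determines the c_i
solution: c_0 = -4, c_1 = -4, c_2 = 0, c_3 = 3/2


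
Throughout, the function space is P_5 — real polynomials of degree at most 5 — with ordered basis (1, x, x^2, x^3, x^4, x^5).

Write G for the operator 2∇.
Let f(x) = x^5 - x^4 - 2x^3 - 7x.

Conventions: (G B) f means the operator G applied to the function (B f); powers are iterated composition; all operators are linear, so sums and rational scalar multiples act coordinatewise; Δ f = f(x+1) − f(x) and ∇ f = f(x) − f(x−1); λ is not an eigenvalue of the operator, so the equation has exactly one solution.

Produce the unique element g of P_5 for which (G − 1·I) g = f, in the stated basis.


the image equals g(x) = -x^5 - 9x^4 - 50x^3 - 212x^2 - 603x - 866

write g with unknown coordinates in the stated basis and equate coefficients in (G − 1·I) g = f
solving from the highest basis element down gives g = -x^5 - 9x^4 - 50x^3 - 212x^2 - 603x - 866
check: G g = -10x^4 - 52x^3 - 212x^2 - 610x - 866
so G g − 1·g = x^5 - x^4 - 2x^3 - 7x = f ✓


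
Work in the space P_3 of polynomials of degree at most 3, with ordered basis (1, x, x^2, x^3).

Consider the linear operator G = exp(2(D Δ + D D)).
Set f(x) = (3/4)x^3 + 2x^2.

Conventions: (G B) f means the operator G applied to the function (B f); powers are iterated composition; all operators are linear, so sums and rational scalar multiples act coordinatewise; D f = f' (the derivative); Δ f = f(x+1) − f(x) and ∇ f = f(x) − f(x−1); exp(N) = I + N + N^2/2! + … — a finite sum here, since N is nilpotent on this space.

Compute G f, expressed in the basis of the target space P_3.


order-1 term: 18x + 41/2
the series for exp(2(D Δ + D D)) f terminates at order 1
exp(2(D Δ + D D)) f = (3/4)x^3 + 2x^2 + 18x + 41/2

the result is g(x) = (3/4)x^3 + 2x^2 + 18x + 41/2


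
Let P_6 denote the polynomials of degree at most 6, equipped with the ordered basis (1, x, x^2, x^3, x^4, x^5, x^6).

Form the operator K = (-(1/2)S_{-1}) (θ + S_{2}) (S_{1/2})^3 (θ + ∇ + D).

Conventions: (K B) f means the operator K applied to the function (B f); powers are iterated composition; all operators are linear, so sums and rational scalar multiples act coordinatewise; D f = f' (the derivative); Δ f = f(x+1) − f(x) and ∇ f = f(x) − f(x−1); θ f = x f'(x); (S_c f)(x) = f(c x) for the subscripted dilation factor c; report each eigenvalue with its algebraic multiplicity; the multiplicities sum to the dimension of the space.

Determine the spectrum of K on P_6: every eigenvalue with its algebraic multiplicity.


image of 1: 0
image of x: (3/16)x - 1
image of x^2: -(3/32)x^2 + (3/4)x + 1/2
image of x^3: (33/1024)x^3 - (9/32)x^2 - (9/16)x - 1/2
image of x^4: -(5/512)x^4 + (11/128)x^3 + (9/32)x^2 + (3/4)x + 1/2
image of x^5: (185/65536)x^5 - (25/1024)x^4 - (55/512)x^3 - (15/32)x^2 - (15/16)x - 1/2
image of x^6: -(105/131072)x^6 + (111/16384)x^5 + (75/2048)x^4 + (55/256)x^3 + (45/64)x^2 + (9/8)x + 1/2
the matrix is upper triangular; its diagonal is (0, 3/16, -3/32, 33/1024, -5/512, 185/65536, -105/131072)
for a triangular matrix the eigenvalues are the diagonal entries, with algebraic multiplicity their repetition count

λ = -3/32 (multiplicity 1), λ = -5/512 (multiplicity 1), λ = -105/131072 (multiplicity 1), λ = 0 (multiplicity 1), λ = 185/65536 (multiplicity 1), λ = 33/1024 (multiplicity 1), λ = 3/16 (multiplicity 1)


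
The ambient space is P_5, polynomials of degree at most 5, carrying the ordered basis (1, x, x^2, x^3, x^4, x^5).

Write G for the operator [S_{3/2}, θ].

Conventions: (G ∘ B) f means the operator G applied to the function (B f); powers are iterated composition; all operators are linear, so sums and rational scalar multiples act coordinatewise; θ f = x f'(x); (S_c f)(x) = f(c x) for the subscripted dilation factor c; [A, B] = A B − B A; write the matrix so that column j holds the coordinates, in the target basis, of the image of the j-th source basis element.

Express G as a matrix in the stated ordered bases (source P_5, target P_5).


the matrix is [[0, 0, 0, 0, 0, 0]; [0, 0, 0, 0, 0, 0]; [0, 0, 0, 0, 0, 0]; [0, 0, 0, 0, 0, 0]; [0, 0, 0, 0, 0, 0]; [0, 0, 0, 0, 0, 0]] (rows listed top to bottom)

image of 1: 0
image of x: 0
image of x^2: 0
image of x^3: 0
image of x^4: 0
image of x^5: 0
each image's coordinates form column j of the matrix


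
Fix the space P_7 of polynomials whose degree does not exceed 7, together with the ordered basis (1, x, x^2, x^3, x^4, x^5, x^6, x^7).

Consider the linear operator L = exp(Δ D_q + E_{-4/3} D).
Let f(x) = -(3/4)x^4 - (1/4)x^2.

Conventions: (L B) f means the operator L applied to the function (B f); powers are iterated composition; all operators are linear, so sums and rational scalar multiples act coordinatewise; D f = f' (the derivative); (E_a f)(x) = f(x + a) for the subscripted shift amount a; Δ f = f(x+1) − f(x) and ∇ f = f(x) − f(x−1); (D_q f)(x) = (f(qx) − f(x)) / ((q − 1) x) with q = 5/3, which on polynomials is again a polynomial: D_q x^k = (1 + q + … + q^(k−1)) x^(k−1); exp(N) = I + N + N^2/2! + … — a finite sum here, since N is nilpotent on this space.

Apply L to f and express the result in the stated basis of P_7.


g(x) = -(3/4)x^4 - 3x^3 - (185/12)x^2 - (343/6)x - 755/18

order-1 term: -3x^3 - (32/3)x^2 - (235/6)x - 4/9
order-2 term: -(9/2)x^2 - 15x - 143/4
order-3 term: -3x - 5
order-4 term: -3/4
the series for exp(Δ D_q + E_{-4/3} D) f terminates at order 4
exp(Δ D_q + E_{-4/3} D) f = -(3/4)x^4 - 3x^3 - (185/12)x^2 - (343/6)x - 755/18


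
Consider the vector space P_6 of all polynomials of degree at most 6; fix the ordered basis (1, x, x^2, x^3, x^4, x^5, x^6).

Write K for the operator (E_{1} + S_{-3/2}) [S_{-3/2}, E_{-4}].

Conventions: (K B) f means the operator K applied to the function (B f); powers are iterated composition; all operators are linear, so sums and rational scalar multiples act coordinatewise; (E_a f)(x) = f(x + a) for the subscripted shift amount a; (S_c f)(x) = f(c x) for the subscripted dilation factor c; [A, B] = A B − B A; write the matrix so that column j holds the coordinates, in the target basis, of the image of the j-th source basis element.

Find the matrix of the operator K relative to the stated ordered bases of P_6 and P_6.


image of 1: 0
image of x: -20
image of x^2: -15x - 10
image of x^3: -(1755/8)x^2 - 180x - 1075/2
image of x^4: -(2565/8)x^3 - (945/2)x^2 - 975x - 535
image of x^5: -(196425/128)x^4 - (20925/8)x^3 - (79875/4)x^2 - (30975/2)x - 125425/8
image of x^6: -(769095/256)x^5 - (443475/64)x^4 - (185625/4)x^3 - (247725/4)x^2 - (455175/8)x - 185465/8
each image's coordinates form column j of the matrix

the matrix is [[0, -20, -10, -1075/2, -535, -125425/8, -185465/8]; [0, 0, -15, -180, -975, -30975/2, -455175/8]; [0, 0, 0, -1755/8, -945/2, -79875/4, -247725/4]; [0, 0, 0, 0, -2565/8, -20925/8, -185625/4]; [0, 0, 0, 0, 0, -196425/128, -443475/64]; [0, 0, 0, 0, 0, 0, -769095/256]; [0, 0, 0, 0, 0, 0, 0]] (rows listed top to bottom)


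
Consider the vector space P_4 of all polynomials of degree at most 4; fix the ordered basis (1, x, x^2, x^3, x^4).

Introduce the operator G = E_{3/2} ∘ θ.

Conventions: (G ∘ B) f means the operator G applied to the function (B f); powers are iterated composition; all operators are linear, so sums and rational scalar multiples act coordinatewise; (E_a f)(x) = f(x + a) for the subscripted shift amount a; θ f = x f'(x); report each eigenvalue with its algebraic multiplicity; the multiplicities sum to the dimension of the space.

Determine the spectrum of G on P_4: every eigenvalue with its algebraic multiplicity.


image of 1: 0
image of x: x + 3/2
image of x^2: 2x^2 + 6x + 9/2
image of x^3: 3x^3 + (27/2)x^2 + (81/4)x + 81/8
image of x^4: 4x^4 + 24x^3 + 54x^2 + 54x + 81/4
the matrix is upper triangular; its diagonal is (0, 1, 2, 3, 4)
for a triangular matrix the eigenvalues are the diagonal entries, with algebraic multiplicity their repetition count

λ = 0 (multiplicity 1), λ = 1 (multiplicity 1), λ = 2 (multiplicity 1), λ = 3 (multiplicity 1), λ = 4 (multiplicity 1)


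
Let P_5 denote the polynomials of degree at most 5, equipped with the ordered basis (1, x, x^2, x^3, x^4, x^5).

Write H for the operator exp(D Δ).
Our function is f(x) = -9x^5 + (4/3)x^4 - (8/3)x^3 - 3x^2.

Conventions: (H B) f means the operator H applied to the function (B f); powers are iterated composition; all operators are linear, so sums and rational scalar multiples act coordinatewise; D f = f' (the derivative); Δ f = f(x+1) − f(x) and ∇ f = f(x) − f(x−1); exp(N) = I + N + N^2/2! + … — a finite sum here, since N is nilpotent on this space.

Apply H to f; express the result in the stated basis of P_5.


the result is g(x) = -9x^5 + (4/3)x^4 - (548/3)x^3 - 257x^2 - 720x - 1733/3

order-1 term: -180x^3 - 254x^2 - 180x - 161/3
order-2 term: -540x - 524
the series for exp(D Δ) f terminates at order 2
exp(D Δ) f = -9x^5 + (4/3)x^4 - (548/3)x^3 - 257x^2 - 720x - 1733/3


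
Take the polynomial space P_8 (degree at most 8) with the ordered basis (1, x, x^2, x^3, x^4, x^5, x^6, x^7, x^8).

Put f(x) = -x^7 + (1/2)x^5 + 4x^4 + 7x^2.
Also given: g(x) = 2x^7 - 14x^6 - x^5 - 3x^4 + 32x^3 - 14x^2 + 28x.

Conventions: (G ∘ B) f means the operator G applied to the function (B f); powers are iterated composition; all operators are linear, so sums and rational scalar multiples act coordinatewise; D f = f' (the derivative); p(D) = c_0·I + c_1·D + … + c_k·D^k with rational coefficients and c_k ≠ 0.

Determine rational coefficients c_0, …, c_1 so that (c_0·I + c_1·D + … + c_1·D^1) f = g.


D^0 f = -x^7 + (1/2)x^5 + 4x^4 + 7x^2
D^1 f = -7x^6 + (5/2)x^4 + 16x^3 + 14x
matching coefficients of g against c_0 f + c_1 Df + … from the top degree down determines the c_i
solution: c_0 = -2, c_1 = 2

p(D) = -2·I + 2·D, i.e. c_0 = -2, c_1 = 2


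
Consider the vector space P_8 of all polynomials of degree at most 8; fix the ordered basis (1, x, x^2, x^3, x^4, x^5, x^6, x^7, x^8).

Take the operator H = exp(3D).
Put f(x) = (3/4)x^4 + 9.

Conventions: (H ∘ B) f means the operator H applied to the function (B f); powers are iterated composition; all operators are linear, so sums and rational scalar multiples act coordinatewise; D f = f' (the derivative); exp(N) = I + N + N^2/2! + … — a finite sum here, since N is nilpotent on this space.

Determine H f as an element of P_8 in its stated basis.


order-1 term: 9x^3
order-2 term: (81/2)x^2
order-3 term: 81x
order-4 term: 243/4
the series for exp(3D) f terminates at order 4
exp(3D) f = (3/4)x^4 + 9x^3 + (81/2)x^2 + 81x + 279/4

g(x) = (3/4)x^4 + 9x^3 + (81/2)x^2 + 81x + 279/4


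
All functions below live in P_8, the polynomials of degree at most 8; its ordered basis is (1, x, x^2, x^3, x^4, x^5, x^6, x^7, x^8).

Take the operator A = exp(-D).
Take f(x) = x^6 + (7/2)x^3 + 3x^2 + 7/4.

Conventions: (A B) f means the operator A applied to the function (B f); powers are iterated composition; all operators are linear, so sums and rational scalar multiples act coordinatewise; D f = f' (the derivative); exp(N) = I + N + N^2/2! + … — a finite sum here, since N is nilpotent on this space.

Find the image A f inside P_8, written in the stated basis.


order-1 term: -6x^5 - (21/2)x^2 - 6x
order-2 term: 15x^4 + (21/2)x + 3
order-3 term: -20x^3 - 7/2
order-4 term: 15x^2
order-5 term: -6x
order-6 term: 1
the series for exp(-D) f terminates at order 6
exp(-D) f = x^6 - 6x^5 + 15x^4 - (33/2)x^3 + (15/2)x^2 - (3/2)x + 9/4

the result is g(x) = x^6 - 6x^5 + 15x^4 - (33/2)x^3 + (15/2)x^2 - (3/2)x + 9/4


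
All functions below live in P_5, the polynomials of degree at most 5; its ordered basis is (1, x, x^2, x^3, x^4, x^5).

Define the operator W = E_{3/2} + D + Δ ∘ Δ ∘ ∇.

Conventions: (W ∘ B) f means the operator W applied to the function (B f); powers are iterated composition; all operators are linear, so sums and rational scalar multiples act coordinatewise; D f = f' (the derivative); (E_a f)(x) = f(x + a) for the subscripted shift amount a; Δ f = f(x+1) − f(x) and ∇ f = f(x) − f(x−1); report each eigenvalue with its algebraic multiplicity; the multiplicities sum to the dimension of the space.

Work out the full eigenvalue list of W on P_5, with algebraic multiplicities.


λ = 1 (multiplicity 6)

image of 1: 1
image of x: x + 5/2
image of x^2: x^2 + 5x + 9/4
image of x^3: x^3 + (15/2)x^2 + (27/4)x + 75/8
image of x^4: x^4 + 10x^3 + (27/2)x^2 + (75/2)x + 273/16
image of x^5: x^5 + (25/2)x^4 + (45/2)x^3 + (375/4)x^2 + (1365/16)x + 1203/32
the matrix is upper triangular; its diagonal is (1, 1, 1, 1, 1, 1)
for a triangular matrix the eigenvalues are the diagonal entries, with algebraic multiplicity their repetition count


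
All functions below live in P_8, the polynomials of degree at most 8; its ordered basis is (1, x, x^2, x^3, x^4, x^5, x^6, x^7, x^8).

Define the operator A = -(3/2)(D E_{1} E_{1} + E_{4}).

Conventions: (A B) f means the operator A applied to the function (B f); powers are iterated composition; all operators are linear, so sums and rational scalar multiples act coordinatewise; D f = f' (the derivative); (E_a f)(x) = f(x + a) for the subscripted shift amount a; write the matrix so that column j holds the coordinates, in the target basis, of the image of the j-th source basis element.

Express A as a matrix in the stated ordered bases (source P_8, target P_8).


image of 1: -3/2
image of x: -(3/2)x - 15/2
image of x^2: -(3/2)x^2 - 15x - 30
image of x^3: -(3/2)x^3 - (45/2)x^2 - 90x - 114
image of x^4: -(3/2)x^4 - 30x^3 - 180x^2 - 456x - 432
image of x^5: -(3/2)x^5 - (75/2)x^4 - 300x^3 - 1140x^2 - 2160x - 1656
image of x^6: -(3/2)x^6 - 45x^5 - 450x^4 - 2280x^3 - 6480x^2 - 9936x - 6432
image of x^7: -(3/2)x^7 - (105/2)x^6 - 630x^5 - 3990x^4 - 15120x^3 - 34776x^2 - 45024x - 25248
image of x^8: -(3/2)x^8 - 60x^7 - 840x^6 - 6384x^5 - 30240x^4 - 92736x^3 - 180096x^2 - 201984x - 99840
each image's coordinates form column j of the matrix

the matrix is [[-3/2, -15/2, -30, -114, -432, -1656, -6432, -25248, -99840]; [0, -3/2, -15, -90, -456, -2160, -9936, -45024, -201984]; [0, 0, -3/2, -45/2, -180, -1140, -6480, -34776, -180096]; [0, 0, 0, -3/2, -30, -300, -2280, -15120, -92736]; [0, 0, 0, 0, -3/2, -75/2, -450, -3990, -30240]; [0, 0, 0, 0, 0, -3/2, -45, -630, -6384]; [0, 0, 0, 0, 0, 0, -3/2, -105/2, -840]; [0, 0, 0, 0, 0, 0, 0, -3/2, -60]; [0, 0, 0, 0, 0, 0, 0, 0, -3/2]] (rows listed top to bottom)


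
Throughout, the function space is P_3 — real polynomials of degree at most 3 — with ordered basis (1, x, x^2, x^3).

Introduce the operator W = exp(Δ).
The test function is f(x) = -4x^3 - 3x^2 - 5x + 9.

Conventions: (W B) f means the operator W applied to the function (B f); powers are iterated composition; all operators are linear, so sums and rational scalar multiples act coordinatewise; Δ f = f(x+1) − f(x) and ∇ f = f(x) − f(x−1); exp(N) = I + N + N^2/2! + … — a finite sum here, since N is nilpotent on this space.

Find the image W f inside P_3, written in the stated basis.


the image equals g(x) = -4x^3 - 15x^2 - 35x - 22

order-1 term: -12x^2 - 18x - 12
order-2 term: -12x - 15
order-3 term: -4
the series for exp(Δ) f terminates at order 3
exp(Δ) f = -4x^3 - 15x^2 - 35x - 22


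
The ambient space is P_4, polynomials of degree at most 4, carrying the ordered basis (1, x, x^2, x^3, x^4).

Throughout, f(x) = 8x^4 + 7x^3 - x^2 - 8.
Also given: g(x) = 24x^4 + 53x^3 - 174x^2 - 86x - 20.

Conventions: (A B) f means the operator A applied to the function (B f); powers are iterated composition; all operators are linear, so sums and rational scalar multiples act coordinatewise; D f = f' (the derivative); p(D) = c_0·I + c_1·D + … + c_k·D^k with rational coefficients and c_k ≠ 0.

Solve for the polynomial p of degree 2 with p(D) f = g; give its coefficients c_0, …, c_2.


D^0 f = 8x^4 + 7x^3 - x^2 - 8
D^1 f = 32x^3 + 21x^2 - 2x
D^2 f = 96x^2 + 42x - 2
matching coefficients of g against c_0 f + c_1 Df + … from the top degree down determines the c_i
solution: c_0 = 3, c_1 = 1, c_2 = -2

p(D) = 3·I + D − 2·D^2, i.e. c_0 = 3, c_1 = 1, c_2 = -2


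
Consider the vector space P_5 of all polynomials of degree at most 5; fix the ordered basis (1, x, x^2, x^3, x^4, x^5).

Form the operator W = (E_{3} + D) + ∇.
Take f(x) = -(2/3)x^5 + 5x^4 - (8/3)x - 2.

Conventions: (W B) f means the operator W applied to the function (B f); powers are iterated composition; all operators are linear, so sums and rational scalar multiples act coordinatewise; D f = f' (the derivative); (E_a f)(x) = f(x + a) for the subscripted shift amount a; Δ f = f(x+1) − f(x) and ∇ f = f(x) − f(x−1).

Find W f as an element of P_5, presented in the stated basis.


E_{3} f = -(2/3)x^5 - 5x^4 + 90x^2 + (802/3)x + 233
D f = -(10/3)x^4 + 20x^3 - 8/3
(E_{3} + D) f = -(2/3)x^5 - (25/3)x^4 + 20x^3 + 90x^2 + (802/3)x + 691/3
∇ f = -(10/3)x^4 + (80/3)x^3 - (110/3)x^2 + (70/3)x - 25/3
((E_{3} + D) + ∇) f = -(2/3)x^5 - (35/3)x^4 + (140/3)x^3 + (160/3)x^2 + (872/3)x + 222

the result is g(x) = -(2/3)x^5 - (35/3)x^4 + (140/3)x^3 + (160/3)x^2 + (872/3)x + 222


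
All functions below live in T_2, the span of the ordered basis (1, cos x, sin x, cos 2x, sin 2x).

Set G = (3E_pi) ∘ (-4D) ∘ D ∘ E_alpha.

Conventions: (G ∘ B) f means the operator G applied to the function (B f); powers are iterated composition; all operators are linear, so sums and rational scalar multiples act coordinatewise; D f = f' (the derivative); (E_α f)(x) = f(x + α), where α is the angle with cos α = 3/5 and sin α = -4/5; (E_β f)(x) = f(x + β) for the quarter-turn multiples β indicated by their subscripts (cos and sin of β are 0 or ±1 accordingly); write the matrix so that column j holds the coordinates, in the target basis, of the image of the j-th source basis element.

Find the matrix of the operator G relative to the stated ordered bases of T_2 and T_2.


image of 1: 0
image of cos x: -(36/5)cos x - (48/5)sin x
image of sin x: (48/5)cos x - (36/5)sin x
image of cos 2x: -(336/25)cos 2x + (1152/25)sin 2x
image of sin 2x: -(1152/25)cos 2x - (336/25)sin 2x
each image's coordinates form column j of the matrix

the matrix is [[0, 0, 0, 0, 0]; [0, -36/5, 48/5, 0, 0]; [0, -48/5, -36/5, 0, 0]; [0, 0, 0, -336/25, -1152/25]; [0, 0, 0, 1152/25, -336/25]] (rows listed top to bottom)


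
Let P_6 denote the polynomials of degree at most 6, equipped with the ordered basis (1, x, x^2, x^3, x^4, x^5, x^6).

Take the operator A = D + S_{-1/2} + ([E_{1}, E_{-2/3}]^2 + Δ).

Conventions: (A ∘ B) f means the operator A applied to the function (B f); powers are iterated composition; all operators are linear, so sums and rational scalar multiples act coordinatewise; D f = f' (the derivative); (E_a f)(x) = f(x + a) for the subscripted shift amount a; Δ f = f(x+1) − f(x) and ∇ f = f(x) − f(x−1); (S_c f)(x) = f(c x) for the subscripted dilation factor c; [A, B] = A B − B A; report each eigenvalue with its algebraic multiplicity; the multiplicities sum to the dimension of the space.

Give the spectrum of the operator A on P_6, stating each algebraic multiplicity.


image of 1: 1
image of x: -(1/2)x + 2
image of x^2: (1/4)x^2 + 4x + 1
image of x^3: -(1/8)x^3 + 6x^2 + 3x + 1
image of x^4: (1/16)x^4 + 8x^3 + 6x^2 + 4x + 1
image of x^5: -(1/32)x^5 + 10x^4 + 10x^3 + 10x^2 + 5x + 1
image of x^6: (1/64)x^6 + 12x^5 + 15x^4 + 20x^3 + 15x^2 + 6x + 1
the matrix is upper triangular; its diagonal is (1, -1/2, 1/4, -1/8, 1/16, -1/32, 1/64)
for a triangular matrix the eigenvalues are the diagonal entries, with algebraic multiplicity their repetition count

λ = -1/2 (multiplicity 1), λ = -1/8 (multiplicity 1), λ = -1/32 (multiplicity 1), λ = 1/64 (multiplicity 1), λ = 1/16 (multiplicity 1), λ = 1/4 (multiplicity 1), λ = 1 (multiplicity 1)


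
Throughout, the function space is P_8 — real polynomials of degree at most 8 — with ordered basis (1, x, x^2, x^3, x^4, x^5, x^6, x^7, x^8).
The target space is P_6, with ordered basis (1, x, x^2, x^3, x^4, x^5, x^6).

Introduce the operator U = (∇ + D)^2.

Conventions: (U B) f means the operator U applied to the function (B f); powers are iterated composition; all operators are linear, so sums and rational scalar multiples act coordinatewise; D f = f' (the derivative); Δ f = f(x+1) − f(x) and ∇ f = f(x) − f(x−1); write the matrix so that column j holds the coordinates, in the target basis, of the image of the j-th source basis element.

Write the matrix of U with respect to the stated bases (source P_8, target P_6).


image of 1: 0
image of x: 0
image of x^2: 8
image of x^3: 24x - 12
image of x^4: 48x^2 - 48x + 22
image of x^5: 80x^3 - 120x^2 + 110x - 40
image of x^6: 120x^4 - 240x^3 + 330x^2 - 240x + 74
image of x^7: 168x^5 - 420x^4 + 770x^3 - 840x^2 + 518x - 140
image of x^8: 224x^6 - 672x^5 + 1540x^4 - 2240x^3 + 2072x^2 - 1120x + 270
each image's coordinates form column j of the matrix

the matrix is [[0, 0, 8, -12, 22, -40, 74, -140, 270]; [0, 0, 0, 24, -48, 110, -240, 518, -1120]; [0, 0, 0, 0, 48, -120, 330, -840, 2072]; [0, 0, 0, 0, 0, 80, -240, 770, -2240]; [0, 0, 0, 0, 0, 0, 120, -420, 1540]; [0, 0, 0, 0, 0, 0, 0, 168, -672]; [0, 0, 0, 0, 0, 0, 0, 0, 224]] (rows listed top to bottom)


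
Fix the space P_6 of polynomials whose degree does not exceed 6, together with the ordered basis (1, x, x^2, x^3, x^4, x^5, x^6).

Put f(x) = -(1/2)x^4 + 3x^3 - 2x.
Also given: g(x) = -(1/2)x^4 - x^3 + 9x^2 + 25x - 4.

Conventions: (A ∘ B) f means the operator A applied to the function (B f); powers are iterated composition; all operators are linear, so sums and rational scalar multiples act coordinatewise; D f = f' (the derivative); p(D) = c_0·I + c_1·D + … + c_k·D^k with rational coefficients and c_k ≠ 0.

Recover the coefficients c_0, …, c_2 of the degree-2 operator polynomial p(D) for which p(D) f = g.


D^0 f = -(1/2)x^4 + 3x^3 - 2x
D^1 f = -2x^3 + 9x^2 - 2
D^2 f = -6x^2 + 18x
matching coefficients of g against c_0 f + c_1 Df + … from the top degree down determines the c_i
solution: c_0 = 1, c_1 = 2, c_2 = 3/2

c_0 = 1, c_1 = 2, c_2 = 3/2


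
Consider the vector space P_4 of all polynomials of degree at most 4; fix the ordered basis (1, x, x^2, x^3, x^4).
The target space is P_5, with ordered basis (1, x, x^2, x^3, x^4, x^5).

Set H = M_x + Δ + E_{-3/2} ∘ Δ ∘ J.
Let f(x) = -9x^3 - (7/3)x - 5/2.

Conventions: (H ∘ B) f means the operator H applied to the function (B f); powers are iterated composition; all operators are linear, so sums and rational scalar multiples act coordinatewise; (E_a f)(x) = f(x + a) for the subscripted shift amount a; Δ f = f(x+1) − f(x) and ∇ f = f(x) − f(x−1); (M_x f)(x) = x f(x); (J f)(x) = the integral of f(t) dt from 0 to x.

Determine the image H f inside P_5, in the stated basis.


M_x f = -9x^4 - (7/3)x^2 - (5/2)x
Δ f = -27x^2 - 27x - 34/3
J f = -(9/4)x^4 - (7/6)x^2 - (5/2)x
Δ J f = -9x^3 - (27/2)x^2 - (34/3)x - 71/12
E_{-3/2} Δ J f = -9x^3 + 27x^2 - (379/12)x + 133/12
(M_x + Δ + E_{-3/2} ∘ Δ ∘ J) f = -9x^4 - 9x^3 - (7/3)x^2 - (733/12)x - 1/4

the image equals g(x) = -9x^4 - 9x^3 - (7/3)x^2 - (733/12)x - 1/4


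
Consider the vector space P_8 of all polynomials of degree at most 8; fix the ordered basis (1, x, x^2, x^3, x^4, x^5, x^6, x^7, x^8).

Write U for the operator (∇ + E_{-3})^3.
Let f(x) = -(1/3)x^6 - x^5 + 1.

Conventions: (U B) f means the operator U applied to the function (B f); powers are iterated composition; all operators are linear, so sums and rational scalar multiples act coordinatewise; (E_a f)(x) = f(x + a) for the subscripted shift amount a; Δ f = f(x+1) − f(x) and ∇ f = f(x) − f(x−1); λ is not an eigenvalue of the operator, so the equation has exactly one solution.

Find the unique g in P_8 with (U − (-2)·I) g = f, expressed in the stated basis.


write g with unknown coordinates in the stated basis and equate coefficients in (U − (-2)·I) g = f
solving from the highest basis element down gives g = -(1/9)x^6 - (5/3)x^5 + 10x^4 + 40x^3 - (2740/3)x^2 + 2532x + 48325/9
check: U g = -(1/9)x^6 + (7/3)x^5 - 20x^4 - 80x^3 + (5480/3)x^2 - 5064x - 96641/9
so U g − (-2)·g = -(1/3)x^6 - x^5 + 1 = f ✓

the result is g(x) = -(1/9)x^6 - (5/3)x^5 + 10x^4 + 40x^3 - (2740/3)x^2 + 2532x + 48325/9
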